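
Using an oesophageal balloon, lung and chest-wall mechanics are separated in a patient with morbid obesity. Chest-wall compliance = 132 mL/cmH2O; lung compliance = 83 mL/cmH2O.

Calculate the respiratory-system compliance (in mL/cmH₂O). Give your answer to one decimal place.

51.0

Lung and chest wall are elastances in series: 1/Crs = 1/CL + 1/Ccw.
1/Crs = 1/83 + 1/132 = 0.01962.
Crs = 50.968 mL/cmH2O.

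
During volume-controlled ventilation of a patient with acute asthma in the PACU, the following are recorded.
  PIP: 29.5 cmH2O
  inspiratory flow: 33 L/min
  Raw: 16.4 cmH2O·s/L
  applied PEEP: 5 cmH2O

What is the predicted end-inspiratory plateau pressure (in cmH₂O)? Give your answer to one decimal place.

20.5

Flow: 33 L/min ÷ 60 = 0.55 L/s.
Pplat = PIP − Raw × flow = 29.5 − 16.4 × 0.55 = 29.5 − 9.02 = 20.48 cmH2O.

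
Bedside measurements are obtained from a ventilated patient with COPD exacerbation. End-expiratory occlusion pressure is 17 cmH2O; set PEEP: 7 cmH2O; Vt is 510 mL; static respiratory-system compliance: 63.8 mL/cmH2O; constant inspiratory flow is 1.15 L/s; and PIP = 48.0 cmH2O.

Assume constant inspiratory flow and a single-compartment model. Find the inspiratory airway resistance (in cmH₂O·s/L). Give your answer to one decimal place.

20.0

Total PEEP = 17 cmH2O (set 7 + intrinsic 10); this is the baseline alveolar pressure.
Equation of motion (constant flow): PIP = Vt/C + R·V̇ + PEEP.
R·V̇ = PIP − Vt/C − PEEP = 48.0 − 510/63.8 − 17 = 48.0 − 7.994 − 17 = 23.006 cmH2O.
R = 23.006 / 1.15 = 20.005 cmH2O·s/L.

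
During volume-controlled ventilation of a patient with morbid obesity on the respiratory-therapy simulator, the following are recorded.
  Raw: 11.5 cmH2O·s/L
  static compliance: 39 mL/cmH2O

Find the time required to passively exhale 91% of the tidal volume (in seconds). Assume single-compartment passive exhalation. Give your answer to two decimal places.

1.08

τ = R × C = 11.5 × 39 mL/cmH2O = 11.5 × 0.039 L/cmH2O = 0.4485 s.
Exhaled fraction f = 1 − e^(−t/τ) → t = −τ·ln(1 − f) = −0.4485·ln(0.09) = 1.08 s.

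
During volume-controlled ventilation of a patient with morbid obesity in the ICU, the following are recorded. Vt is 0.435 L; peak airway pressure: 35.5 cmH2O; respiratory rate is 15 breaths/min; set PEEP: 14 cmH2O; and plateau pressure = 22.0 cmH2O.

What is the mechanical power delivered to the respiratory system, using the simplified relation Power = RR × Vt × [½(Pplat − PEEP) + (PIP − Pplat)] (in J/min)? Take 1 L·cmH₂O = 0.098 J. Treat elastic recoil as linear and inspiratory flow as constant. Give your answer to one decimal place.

Per-breath work = Vt × [½(Pplat−PEEP) + (PIP−Pplat)] = 0.435 × [0.5×8.0 + 13.5] = 0.435 × 17.5 = 7.613 L·cmH2O.
Power = 15 × 7.613 = 114.2 L·cmH2O/min.
× 0.098 J/(L·cmH2O) → 11.192 J/min.

11.2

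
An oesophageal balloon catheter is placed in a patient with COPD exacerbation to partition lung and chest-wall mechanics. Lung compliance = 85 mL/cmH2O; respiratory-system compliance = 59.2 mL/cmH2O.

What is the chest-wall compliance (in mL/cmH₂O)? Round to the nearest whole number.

1/Ccw = 1/Crs − 1/CL.
1/Ccw = 1/59.2 − 1/85 = 0.005127.
Ccw = 195.05 mL/cmH2O.

195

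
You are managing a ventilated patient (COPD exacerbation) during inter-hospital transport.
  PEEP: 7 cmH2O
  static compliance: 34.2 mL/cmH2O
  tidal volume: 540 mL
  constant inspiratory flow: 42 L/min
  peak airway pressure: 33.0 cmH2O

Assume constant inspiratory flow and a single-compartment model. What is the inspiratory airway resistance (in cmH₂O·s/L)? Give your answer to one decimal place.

Flow: 42 L/min ÷ 60 = 0.7 L/s.
Equation of motion (constant flow): PIP = Vt/C + R·V̇ + PEEP.
R·V̇ = PIP − Vt/C − PEEP = 33.0 − 540/34.2 − 7 = 33.0 − 15.789 − 7 = 10.211 cmH2O.
R = 10.211 / 0.7 = 14.587 cmH2O·s/L.

14.6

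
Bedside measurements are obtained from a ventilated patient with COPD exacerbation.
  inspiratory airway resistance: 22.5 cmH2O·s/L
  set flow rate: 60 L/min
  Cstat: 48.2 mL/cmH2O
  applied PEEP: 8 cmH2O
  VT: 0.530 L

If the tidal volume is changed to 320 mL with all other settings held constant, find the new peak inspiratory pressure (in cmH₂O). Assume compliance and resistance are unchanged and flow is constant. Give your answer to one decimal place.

37.1

Flow: 60 L/min ÷ 60 = 1 L/s.
PIP = Vt/C + R·V̇ + PEEP (constant-flow equation of motion).
Only the elastic term changes: ΔPIP = ΔVt / C = (320 − 530) / 48.2 = -4.357 cmH2O.
Original PIP = 530/48.2 + 22.5×1 + 8 = 41.496 cmH2O; new PIP = 41.496 + (-4.357) = 37.139 cmH2O.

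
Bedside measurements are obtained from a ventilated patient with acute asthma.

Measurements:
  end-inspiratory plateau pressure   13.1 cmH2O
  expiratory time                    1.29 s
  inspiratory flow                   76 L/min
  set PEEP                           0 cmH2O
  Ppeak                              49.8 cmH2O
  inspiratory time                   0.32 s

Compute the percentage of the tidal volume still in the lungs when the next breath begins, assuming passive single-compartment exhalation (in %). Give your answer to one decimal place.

Flow: 76 L/min ÷ 60 = 1.2667 L/s.
Vt = flow × Ti = 1.2667 L/s × 0.32 s × 1000 mL/L = 405.34 mL.
R = (PIP − Pplat)/V̇ = (49.8 − 13.1) / 1.2667 = 36.7/1.2667 = 28.973 cmH2O·s/L.
C = Vt/(Pplat − PEEP) = 405.34 / (13.1 − 0) = 405.34/13.1 = 30.942 mL/cmH2O.
τ = R × C = 28.973 × 0.03094 L/cmH2O = 0.8964 s.
Fraction remaining at end-expiration = e^(−Te/τ) = e^(−1.29/0.8964) = 0.2371 → 23.71%.

23.7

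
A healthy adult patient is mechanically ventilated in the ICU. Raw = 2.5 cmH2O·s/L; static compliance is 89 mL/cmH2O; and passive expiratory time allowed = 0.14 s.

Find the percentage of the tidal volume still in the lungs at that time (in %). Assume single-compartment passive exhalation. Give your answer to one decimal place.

53.3

τ = R × C = 2.5 × 89 mL/cmH2O = 2.5 × 0.089 L/cmH2O = 0.2225 s.
Passive exhalation: V(t)/V₀ = e^(−t/τ) = e^(−0.14/0.2225) = 0.533.
Fraction remaining = 0.533 → 53.3%.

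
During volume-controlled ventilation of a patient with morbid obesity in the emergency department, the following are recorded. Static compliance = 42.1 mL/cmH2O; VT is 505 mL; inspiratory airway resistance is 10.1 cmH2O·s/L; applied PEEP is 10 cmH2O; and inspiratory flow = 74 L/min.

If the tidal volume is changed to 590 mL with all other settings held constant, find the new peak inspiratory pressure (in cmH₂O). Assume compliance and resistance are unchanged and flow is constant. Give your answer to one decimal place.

36.5

Flow: 74 L/min ÷ 60 = 1.2333 L/s.
PIP = Vt/C + R·V̇ + PEEP (constant-flow equation of motion).
Only the elastic term changes: ΔPIP = ΔVt / C = (590 − 505) / 42.1 = 2.019 cmH2O.
Original PIP = 505/42.1 + 10.1×1.2333 + 10 = 34.452 cmH2O; new PIP = 34.452 + (2.019) = 36.471 cmH2O.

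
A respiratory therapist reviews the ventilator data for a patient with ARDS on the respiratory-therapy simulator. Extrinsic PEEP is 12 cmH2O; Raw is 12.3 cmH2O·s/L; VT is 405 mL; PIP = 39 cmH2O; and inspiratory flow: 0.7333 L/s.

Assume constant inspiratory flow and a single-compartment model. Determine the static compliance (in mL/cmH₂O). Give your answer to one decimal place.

22.5

Equation of motion (constant flow): PIP = Vt/C + R·V̇ + PEEP.
Vt/C = PIP − R·V̇ − PEEP = 39 − 12.3×0.7333 − 12 = 39 − 9.02 − 12 = 17.98 cmH2O.
C = Vt / 17.98 = 405 / 17.98 = 22.525 mL/cmH2O.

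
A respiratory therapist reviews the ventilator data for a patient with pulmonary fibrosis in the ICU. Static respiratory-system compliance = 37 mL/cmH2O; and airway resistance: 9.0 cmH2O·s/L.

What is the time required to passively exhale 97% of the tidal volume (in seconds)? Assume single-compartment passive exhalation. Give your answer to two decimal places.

1.17

τ = R × C = 9.0 × 37 mL/cmH2O = 9.0 × 0.037 L/cmH2O = 0.333 s.
Exhaled fraction f = 1 − e^(−t/τ) → t = −τ·ln(1 − f) = −0.333·ln(0.03) = 1.168 s.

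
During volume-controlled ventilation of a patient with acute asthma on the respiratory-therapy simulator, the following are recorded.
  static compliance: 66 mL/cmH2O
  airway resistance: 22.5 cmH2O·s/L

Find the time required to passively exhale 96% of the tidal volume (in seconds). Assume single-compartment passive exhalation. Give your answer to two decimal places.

τ = R × C = 22.5 × 66 mL/cmH2O = 22.5 × 0.066 L/cmH2O = 1.485 s.
Exhaled fraction f = 1 − e^(−t/τ) → t = −τ·ln(1 − f) = −1.485·ln(0.04) = 4.78 s.

4.78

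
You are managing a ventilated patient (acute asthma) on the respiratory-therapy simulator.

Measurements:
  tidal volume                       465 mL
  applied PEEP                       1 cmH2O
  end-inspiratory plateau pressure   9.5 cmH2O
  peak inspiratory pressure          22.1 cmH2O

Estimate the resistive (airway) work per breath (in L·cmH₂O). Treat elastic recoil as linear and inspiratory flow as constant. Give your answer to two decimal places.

With constant inspiratory flow the resistive pressure is constant at PIP − Pplat = 22.1 − 9.5 = 12.6 cmH2O, so resistive work = 12.6 × 0.465 = 5.859 L·cmH2O.

5.86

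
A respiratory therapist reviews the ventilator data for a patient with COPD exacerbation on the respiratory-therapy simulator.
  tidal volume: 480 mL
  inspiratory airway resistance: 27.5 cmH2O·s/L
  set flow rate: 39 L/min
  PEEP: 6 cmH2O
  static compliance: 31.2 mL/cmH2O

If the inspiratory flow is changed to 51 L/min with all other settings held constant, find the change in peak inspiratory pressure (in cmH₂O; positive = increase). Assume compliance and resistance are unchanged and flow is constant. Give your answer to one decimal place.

5.5

Flow: 39 L/min ÷ 60 = 0.65 L/s.
New flow: 51 L/min ÷ 60 = 0.85 L/s.
PIP = Vt/C + R·V̇ + PEEP (constant-flow equation of motion).
Only the resistive term changes: ΔPIP = R × ΔV̇ = 27.5 × (0.85 − 0.65) = 27.5 × 0.2 = 5.5 cmH2O.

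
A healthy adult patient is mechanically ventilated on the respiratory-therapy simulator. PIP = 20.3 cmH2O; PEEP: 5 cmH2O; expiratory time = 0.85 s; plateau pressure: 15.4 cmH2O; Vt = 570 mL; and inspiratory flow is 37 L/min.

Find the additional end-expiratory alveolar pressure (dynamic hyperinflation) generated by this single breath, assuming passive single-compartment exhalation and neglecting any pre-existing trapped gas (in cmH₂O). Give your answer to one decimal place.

1.5

Flow: 37 L/min ÷ 60 = 0.6167 L/s.
R = (PIP − Pplat)/V̇ = (20.3 − 15.4) / 0.6167 = 4.9/0.6167 = 7.946 cmH2O·s/L.
C = Vt/(Pplat − PEEP) = 570.0 / (15.4 − 5) = 570.0/10.4 = 54.808 mL/cmH2O.
τ = R × C = 7.946 × 0.05481 L/cmH2O = 0.4355 s.
Fraction remaining = e^(−Te/τ) = e^(−0.85/0.4355) = 0.142; trapped volume = 570.0 × 0.142 = 80.94 mL.
Additional alveolar pressure from trapping ≈ V_trapped / C = 80.94 / 54.808 = 1.477 cmH2O.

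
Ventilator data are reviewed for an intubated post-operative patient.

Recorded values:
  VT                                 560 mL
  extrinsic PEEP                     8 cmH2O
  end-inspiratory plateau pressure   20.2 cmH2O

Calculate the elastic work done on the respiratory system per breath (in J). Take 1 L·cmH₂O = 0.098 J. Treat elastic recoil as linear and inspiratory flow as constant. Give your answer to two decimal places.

0.33

Elastic work ≈ ½ × (Pplat − PEEP) × Vt = 0.5 × (20.2 − 8) × 0.560 L = 0.5 × 12.2 × 0.560 = 3.416 L·cmH2O.
× 0.098 J/(L·cmH2O) → 0.3348 J.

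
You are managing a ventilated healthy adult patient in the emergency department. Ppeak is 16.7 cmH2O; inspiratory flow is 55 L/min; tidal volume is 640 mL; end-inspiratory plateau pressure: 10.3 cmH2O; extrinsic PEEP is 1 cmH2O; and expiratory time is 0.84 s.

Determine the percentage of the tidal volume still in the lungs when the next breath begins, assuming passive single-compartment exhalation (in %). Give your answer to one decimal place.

17.4

Flow: 55 L/min ÷ 60 = 0.9167 L/s.
R = (PIP − Pplat)/V̇ = (16.7 − 10.3) / 0.9167 = 6.4/0.9167 = 6.982 cmH2O·s/L.
C = Vt/(Pplat − PEEP) = 640.0 / (10.3 − 1) = 640.0/9.3 = 68.817 mL/cmH2O.
τ = R × C = 6.982 × 0.06882 L/cmH2O = 0.4805 s.
Fraction remaining at end-expiration = e^(−Te/τ) = e^(−0.84/0.4805) = 0.1741 → 17.41%.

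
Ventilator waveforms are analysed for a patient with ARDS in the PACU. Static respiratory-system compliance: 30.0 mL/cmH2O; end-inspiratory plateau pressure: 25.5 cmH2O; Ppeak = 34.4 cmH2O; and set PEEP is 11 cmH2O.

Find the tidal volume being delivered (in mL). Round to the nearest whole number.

435

Vt = Cstat × (Pplat − PEEP) = 30.0 × (25.5 − 11) = 30.0 × 14.5 = 435.0 mL.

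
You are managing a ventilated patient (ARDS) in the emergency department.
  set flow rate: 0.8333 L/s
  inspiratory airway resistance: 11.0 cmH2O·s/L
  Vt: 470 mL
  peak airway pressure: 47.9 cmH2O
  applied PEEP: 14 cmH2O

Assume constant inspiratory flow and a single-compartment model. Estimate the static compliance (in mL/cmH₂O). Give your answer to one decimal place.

19.0

Equation of motion (constant flow): PIP = Vt/C + R·V̇ + PEEP.
Vt/C = PIP − R·V̇ − PEEP = 47.9 − 11.0×0.8333 − 14 = 47.9 − 9.166 − 14 = 24.734 cmH2O.
C = Vt / 24.734 = 470 / 24.734 = 19.002 mL/cmH2O.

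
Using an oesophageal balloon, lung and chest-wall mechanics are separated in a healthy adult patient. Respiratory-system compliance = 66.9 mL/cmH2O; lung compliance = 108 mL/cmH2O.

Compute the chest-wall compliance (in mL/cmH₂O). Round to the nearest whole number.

1/Ccw = 1/Crs − 1/CL.
1/Ccw = 1/66.9 − 1/108 = 0.005688.
Ccw = 175.81 mL/cmH2O.

176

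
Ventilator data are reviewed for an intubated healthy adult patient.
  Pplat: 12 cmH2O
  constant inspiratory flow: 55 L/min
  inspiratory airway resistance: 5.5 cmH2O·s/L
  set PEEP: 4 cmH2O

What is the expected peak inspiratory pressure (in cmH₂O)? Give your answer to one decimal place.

Flow: 55 L/min ÷ 60 = 0.9167 L/s.
PIP = Pplat + Raw × flow = 12 + 5.5 × 0.9167 = 12 + 5.042 = 17.042 cmH2O.

17.0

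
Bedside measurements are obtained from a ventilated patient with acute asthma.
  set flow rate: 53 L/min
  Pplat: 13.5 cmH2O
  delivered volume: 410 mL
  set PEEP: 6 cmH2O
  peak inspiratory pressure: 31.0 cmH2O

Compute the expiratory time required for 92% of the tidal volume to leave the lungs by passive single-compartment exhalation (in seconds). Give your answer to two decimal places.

Flow: 53 L/min ÷ 60 = 0.8833 L/s.
R = (PIP − Pplat)/V̇ = (31.0 − 13.5) / 0.8833 = 17.5/0.8833 = 19.812 cmH2O·s/L.
C = Vt/(Pplat − PEEP) = 410.0 / (13.5 − 6) = 410.0/7.5 = 54.667 mL/cmH2O.
τ = R × C = 19.812 × 0.05467 L/cmH2O = 1.083 s.
t = −τ·ln(1 − 0.92) = −1.083·ln(0.08) = 2.735 s.

2.74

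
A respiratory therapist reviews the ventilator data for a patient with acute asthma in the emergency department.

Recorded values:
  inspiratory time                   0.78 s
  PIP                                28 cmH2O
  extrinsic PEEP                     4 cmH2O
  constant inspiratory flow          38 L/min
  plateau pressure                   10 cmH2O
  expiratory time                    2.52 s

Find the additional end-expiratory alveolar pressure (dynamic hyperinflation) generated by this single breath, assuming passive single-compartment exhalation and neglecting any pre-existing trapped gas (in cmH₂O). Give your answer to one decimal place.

Flow: 38 L/min ÷ 60 = 0.6333 L/s.
Vt = flow × Ti = 0.6333 L/s × 0.78 s × 1000 mL/L = 493.97 mL.
R = (PIP − Pplat)/V̇ = (28 − 10) / 0.6333 = 18.0/0.6333 = 28.423 cmH2O·s/L.
C = Vt/(Pplat − PEEP) = 493.97 / (10 − 4) = 493.97/6.0 = 82.328 mL/cmH2O.
τ = R × C = 28.423 × 0.08233 L/cmH2O = 2.34 s.
Fraction remaining = e^(−Te/τ) = e^(−2.52/2.34) = 0.3406; trapped volume = 493.97 × 0.3406 = 168.25 mL.
Additional alveolar pressure from trapping ≈ V_trapped / C = 168.25 / 82.328 = 2.044 cmH2O.

2.0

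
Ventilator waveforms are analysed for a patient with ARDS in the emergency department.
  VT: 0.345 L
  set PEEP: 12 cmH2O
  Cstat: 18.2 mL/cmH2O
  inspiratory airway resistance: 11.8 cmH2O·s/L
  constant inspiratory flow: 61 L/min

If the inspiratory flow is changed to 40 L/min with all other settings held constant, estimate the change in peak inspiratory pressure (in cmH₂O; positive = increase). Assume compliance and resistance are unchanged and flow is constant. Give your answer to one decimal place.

Flow: 61 L/min ÷ 60 = 1.0167 L/s.
New flow: 40 L/min ÷ 60 = 0.6667 L/s.
PIP = Vt/C + R·V̇ + PEEP (constant-flow equation of motion).
Only the resistive term changes: ΔPIP = R × ΔV̇ = 11.8 × (0.6667 − 1.0167) = 11.8 × -0.35 = -4.13 cmH2O.

-4.1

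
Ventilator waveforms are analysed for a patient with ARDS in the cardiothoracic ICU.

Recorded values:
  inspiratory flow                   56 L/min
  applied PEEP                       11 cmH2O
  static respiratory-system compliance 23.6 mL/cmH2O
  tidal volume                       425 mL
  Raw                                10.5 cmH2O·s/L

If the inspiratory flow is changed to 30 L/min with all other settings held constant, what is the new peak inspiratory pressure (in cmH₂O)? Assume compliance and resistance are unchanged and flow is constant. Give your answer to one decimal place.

Flow: 56 L/min ÷ 60 = 0.9333 L/s.
New flow: 30 L/min ÷ 60 = 0.5 L/s.
PIP = Vt/C + R·V̇ + PEEP (constant-flow equation of motion).
Only the resistive term changes: ΔPIP = R × ΔV̇ = 10.5 × (0.5 − 0.9333) = 10.5 × -0.4333 = -4.55 cmH2O.
Original PIP = 425/23.6 + 10.5×0.9333 + 11 = 38.808 cmH2O; new PIP = 38.808 + (-4.55) = 34.258 cmH2O.

34.3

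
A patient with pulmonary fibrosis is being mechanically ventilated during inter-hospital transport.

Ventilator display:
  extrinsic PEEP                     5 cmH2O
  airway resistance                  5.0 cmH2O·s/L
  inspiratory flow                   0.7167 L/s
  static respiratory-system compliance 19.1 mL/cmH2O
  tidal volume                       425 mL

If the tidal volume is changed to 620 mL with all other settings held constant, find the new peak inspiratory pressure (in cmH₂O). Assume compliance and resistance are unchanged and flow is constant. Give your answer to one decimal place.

41.0

PIP = Vt/C + R·V̇ + PEEP (constant-flow equation of motion).
Only the elastic term changes: ΔPIP = ΔVt / C = (620 − 425) / 19.1 = 10.209 cmH2O.
Original PIP = 425/19.1 + 5.0×0.7167 + 5 = 30.835 cmH2O; new PIP = 30.835 + (10.209) = 41.044 cmH2O.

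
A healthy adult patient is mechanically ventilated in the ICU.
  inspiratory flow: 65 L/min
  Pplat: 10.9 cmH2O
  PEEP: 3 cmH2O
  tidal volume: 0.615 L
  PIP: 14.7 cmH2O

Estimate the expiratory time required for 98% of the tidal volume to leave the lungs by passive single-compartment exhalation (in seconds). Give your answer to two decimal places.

Flow: 65 L/min ÷ 60 = 1.0833 L/s.
R = (PIP − Pplat)/V̇ = (14.7 − 10.9) / 1.0833 = 3.8/1.0833 = 3.508 cmH2O·s/L.
C = Vt/(Pplat − PEEP) = 615.0 / (10.9 − 3) = 615.0/7.9 = 77.848 mL/cmH2O.
τ = R × C = 3.508 × 0.07785 L/cmH2O = 0.2731 s.
t = −τ·ln(1 − 0.98) = −0.2731·ln(0.02) = 1.068 s.

1.07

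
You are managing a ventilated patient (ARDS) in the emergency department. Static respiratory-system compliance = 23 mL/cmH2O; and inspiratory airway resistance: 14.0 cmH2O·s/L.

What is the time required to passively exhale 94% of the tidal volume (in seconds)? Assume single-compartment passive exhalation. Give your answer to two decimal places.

τ = R × C = 14.0 × 23 mL/cmH2O = 14.0 × 0.023 L/cmH2O = 0.322 s.
Exhaled fraction f = 1 − e^(−t/τ) → t = −τ·ln(1 − f) = −0.322·ln(0.06) = 0.9059 s.

0.91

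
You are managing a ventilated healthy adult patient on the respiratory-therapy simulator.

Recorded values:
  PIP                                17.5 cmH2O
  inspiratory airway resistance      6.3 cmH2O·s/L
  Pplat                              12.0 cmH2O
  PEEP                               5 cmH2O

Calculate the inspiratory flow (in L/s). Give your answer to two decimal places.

flow = (PIP − Pplat) / Raw = 5.5 / 6.3 = 0.873 L/s.

0.87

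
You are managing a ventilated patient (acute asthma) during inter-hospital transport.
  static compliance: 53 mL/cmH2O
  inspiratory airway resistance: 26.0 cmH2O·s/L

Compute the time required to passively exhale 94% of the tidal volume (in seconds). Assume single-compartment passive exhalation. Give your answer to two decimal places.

3.88

τ = R × C = 26.0 × 53 mL/cmH2O = 26.0 × 0.053 L/cmH2O = 1.378 s.
Exhaled fraction f = 1 − e^(−t/τ) → t = −τ·ln(1 − f) = −1.378·ln(0.06) = 3.877 s.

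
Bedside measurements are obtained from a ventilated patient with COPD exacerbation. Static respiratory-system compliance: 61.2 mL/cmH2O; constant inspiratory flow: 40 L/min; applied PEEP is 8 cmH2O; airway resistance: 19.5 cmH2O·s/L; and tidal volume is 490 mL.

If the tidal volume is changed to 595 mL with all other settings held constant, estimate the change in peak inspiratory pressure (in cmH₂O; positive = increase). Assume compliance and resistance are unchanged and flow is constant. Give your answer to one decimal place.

PIP = Vt/C + R·V̇ + PEEP (constant-flow equation of motion).
Only the elastic term changes: ΔPIP = ΔVt / C = (595 − 490) / 61.2 = 1.716 cmH2O.

1.7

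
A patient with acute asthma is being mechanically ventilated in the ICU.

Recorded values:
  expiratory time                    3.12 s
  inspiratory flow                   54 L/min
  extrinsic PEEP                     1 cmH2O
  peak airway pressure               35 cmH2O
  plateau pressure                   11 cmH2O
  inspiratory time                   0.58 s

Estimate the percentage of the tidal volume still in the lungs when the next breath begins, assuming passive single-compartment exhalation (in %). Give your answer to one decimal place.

10.6

Flow: 54 L/min ÷ 60 = 0.9 L/s.
Vt = flow × Ti = 0.9 L/s × 0.58 s × 1000 mL/L = 522.0 mL.
R = (PIP − Pplat)/V̇ = (35 − 11) / 0.9 = 24.0/0.9 = 26.667 cmH2O·s/L.
C = Vt/(Pplat − PEEP) = 522.0 / (11 − 1) = 522.0/10.0 = 52.2 mL/cmH2O.
τ = R × C = 26.667 × 0.0522 L/cmH2O = 1.392 s.
Fraction remaining at end-expiration = e^(−Te/τ) = e^(−3.12/1.392) = 0.1063 → 10.63%.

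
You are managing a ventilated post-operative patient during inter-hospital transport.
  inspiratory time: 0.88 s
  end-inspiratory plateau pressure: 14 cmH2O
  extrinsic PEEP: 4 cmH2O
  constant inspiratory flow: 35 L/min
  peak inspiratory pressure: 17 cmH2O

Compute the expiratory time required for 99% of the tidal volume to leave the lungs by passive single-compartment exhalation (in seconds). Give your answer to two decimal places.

1.22

Flow: 35 L/min ÷ 60 = 0.5833 L/s.
Vt = flow × Ti = 0.5833 L/s × 0.88 s × 1000 mL/L = 513.3 mL.
R = (PIP − Pplat)/V̇ = (17 − 14) / 0.5833 = 3.0/0.5833 = 5.143 cmH2O·s/L.
C = Vt/(Pplat − PEEP) = 513.3 / (14 − 4) = 513.3/10.0 = 51.33 mL/cmH2O.
τ = R × C = 5.143 × 0.05133 L/cmH2O = 0.264 s.
t = −τ·ln(1 − 0.99) = −0.264·ln(0.01) = 1.216 s.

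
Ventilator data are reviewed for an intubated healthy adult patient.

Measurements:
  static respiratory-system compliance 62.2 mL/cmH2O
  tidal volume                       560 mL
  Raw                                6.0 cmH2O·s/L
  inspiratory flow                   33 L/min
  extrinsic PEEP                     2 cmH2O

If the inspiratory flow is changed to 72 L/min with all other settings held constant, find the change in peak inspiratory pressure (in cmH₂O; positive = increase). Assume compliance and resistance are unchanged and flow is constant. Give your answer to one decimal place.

Flow: 33 L/min ÷ 60 = 0.55 L/s.
New flow: 72 L/min ÷ 60 = 1.2 L/s.
PIP = Vt/C + R·V̇ + PEEP (constant-flow equation of motion).
Only the resistive term changes: ΔPIP = R × ΔV̇ = 6.0 × (1.2 − 0.55) = 6.0 × 0.65 = 3.9 cmH2O.

3.9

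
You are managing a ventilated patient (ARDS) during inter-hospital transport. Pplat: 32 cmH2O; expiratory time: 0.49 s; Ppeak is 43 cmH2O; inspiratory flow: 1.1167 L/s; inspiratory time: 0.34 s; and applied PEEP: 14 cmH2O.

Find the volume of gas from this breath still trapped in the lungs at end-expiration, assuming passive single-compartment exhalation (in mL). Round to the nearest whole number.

Vt = flow × Ti = 1.1167 L/s × 0.34 s × 1000 mL/L = 379.68 mL.
R = (PIP − Pplat)/V̇ = (43 − 32) / 1.1167 = 11.0/1.1167 = 9.85 cmH2O·s/L.
C = Vt/(Pplat − PEEP) = 379.68 / (32 − 14) = 379.68/18.0 = 21.093 mL/cmH2O.
τ = R × C = 9.85 × 0.02109 L/cmH2O = 0.2077 s.
Fraction remaining = e^(−Te/τ) = e^(−0.49/0.2077) = 0.0945.
Trapped volume = 379.68 × 0.0945 = 35.88 mL.

36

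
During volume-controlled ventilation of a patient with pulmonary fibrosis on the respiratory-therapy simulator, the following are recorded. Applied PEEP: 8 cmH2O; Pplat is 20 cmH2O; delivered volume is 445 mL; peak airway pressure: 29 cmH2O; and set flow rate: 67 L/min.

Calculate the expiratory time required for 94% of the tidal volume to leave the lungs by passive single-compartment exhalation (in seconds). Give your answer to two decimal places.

Flow: 67 L/min ÷ 60 = 1.1167 L/s.
R = (PIP − Pplat)/V̇ = (29 − 20) / 1.1167 = 9.0/1.1167 = 8.059 cmH2O·s/L.
C = Vt/(Pplat − PEEP) = 445.0 / (20 − 8) = 445.0/12.0 = 37.083 mL/cmH2O.
τ = R × C = 8.059 × 0.03708 L/cmH2O = 0.2988 s.
t = −τ·ln(1 − 0.94) = −0.2988·ln(0.06) = 0.8406 s.

0.84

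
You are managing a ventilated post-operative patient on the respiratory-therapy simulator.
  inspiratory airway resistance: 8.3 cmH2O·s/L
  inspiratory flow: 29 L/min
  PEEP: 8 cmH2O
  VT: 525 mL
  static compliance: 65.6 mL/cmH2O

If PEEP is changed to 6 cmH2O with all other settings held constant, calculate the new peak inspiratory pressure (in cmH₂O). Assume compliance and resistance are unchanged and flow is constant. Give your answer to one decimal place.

Flow: 29 L/min ÷ 60 = 0.4833 L/s.
PIP = Vt/C + R·V̇ + PEEP (constant-flow equation of motion).
Only the baseline term changes: ΔPIP = ΔPEEP = 6 − 8 = -2.0 cmH2O.
Original PIP = 525/65.6 + 8.3×0.4833 + 8 = 20.014 cmH2O; new PIP = 20.014 + (-2.0) = 18.014 cmH2O.

18.0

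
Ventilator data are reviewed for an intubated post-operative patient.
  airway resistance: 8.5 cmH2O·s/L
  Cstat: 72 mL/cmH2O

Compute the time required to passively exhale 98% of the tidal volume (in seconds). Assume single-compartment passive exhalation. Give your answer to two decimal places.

2.39

τ = R × C = 8.5 × 72 mL/cmH2O = 8.5 × 0.072 L/cmH2O = 0.612 s.
Exhaled fraction f = 1 − e^(−t/τ) → t = −τ·ln(1 − f) = −0.612·ln(0.02) = 2.394 s.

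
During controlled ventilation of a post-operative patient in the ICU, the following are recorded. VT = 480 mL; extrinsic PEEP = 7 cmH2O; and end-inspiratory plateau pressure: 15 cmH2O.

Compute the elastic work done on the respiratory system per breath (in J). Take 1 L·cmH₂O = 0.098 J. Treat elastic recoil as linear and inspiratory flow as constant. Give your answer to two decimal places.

0.19

Elastic work ≈ ½ × (Pplat − PEEP) × Vt = 0.5 × (15 − 7) × 0.480 L = 0.5 × 8.0 × 0.480 = 1.92 L·cmH2O.
× 0.098 J/(L·cmH2O) → 0.1882 J.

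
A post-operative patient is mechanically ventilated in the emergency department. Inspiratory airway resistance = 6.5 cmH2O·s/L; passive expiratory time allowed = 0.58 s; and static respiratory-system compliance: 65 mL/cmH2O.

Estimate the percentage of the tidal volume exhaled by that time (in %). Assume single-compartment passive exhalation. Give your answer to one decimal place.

τ = R × C = 6.5 × 65 mL/cmH2O = 6.5 × 0.065 L/cmH2O = 0.4225 s.
Passive exhalation: V(t)/V₀ = e^(−t/τ) = e^(−0.58/0.4225) = 0.2534.
Fraction exhaled = 1 − 0.2534 = 0.7466 → 74.66%.

74.7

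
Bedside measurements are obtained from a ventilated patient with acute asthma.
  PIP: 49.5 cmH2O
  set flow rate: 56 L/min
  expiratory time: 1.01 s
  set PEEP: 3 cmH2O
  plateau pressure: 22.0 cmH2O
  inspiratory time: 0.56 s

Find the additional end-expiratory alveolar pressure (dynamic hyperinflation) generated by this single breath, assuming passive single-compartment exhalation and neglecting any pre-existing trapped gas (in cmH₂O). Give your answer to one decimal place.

Flow: 56 L/min ÷ 60 = 0.9333 L/s.
Vt = flow × Ti = 0.9333 L/s × 0.56 s × 1000 mL/L = 522.65 mL.
R = (PIP − Pplat)/V̇ = (49.5 − 22.0) / 0.9333 = 27.5/0.9333 = 29.465 cmH2O·s/L.
C = Vt/(Pplat − PEEP) = 522.65 / (22.0 − 3) = 522.65/19.0 = 27.508 mL/cmH2O.
τ = R × C = 29.465 × 0.02751 L/cmH2O = 0.8106 s.
Fraction remaining = e^(−Te/τ) = e^(−1.01/0.8106) = 0.2877; trapped volume = 522.65 × 0.2877 = 150.37 mL.
Additional alveolar pressure from trapping ≈ V_trapped / C = 150.37 / 27.508 = 5.466 cmH2O.

5.5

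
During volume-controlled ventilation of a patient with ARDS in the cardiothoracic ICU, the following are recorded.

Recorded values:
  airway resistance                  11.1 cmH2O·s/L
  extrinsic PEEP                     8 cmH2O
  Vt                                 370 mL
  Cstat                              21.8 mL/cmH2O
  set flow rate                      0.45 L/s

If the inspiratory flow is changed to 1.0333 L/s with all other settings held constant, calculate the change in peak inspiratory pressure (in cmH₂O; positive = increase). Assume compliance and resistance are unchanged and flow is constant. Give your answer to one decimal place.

6.5

PIP = Vt/C + R·V̇ + PEEP (constant-flow equation of motion).
Only the resistive term changes: ΔPIP = R × ΔV̇ = 11.1 × (1.0333 − 0.45) = 11.1 × 0.5833 = 6.475 cmH2O.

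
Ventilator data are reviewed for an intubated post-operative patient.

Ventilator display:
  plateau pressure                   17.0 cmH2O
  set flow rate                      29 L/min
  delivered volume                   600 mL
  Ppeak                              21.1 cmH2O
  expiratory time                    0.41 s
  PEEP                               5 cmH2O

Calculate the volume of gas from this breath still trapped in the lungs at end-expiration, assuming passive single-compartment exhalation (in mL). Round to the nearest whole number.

Flow: 29 L/min ÷ 60 = 0.4833 L/s.
R = (PIP − Pplat)/V̇ = (21.1 − 17.0) / 0.4833 = 4.1/0.4833 = 8.483 cmH2O·s/L.
C = Vt/(Pplat − PEEP) = 600.0 / (17.0 − 5) = 600.0/12.0 = 50.0 mL/cmH2O.
τ = R × C = 8.483 × 0.05 L/cmH2O = 0.4242 s.
Fraction remaining = e^(−Te/τ) = e^(−0.41/0.4242) = 0.3804.
Trapped volume = 600.0 × 0.3804 = 228.24 mL.

228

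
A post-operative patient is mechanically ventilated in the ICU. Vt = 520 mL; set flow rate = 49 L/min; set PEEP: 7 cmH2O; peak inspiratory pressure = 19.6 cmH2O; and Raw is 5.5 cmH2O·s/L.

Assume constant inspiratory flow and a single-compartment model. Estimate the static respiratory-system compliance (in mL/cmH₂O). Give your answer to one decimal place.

Flow: 49 L/min ÷ 60 = 0.8167 L/s.
Equation of motion (constant flow): PIP = Vt/C + R·V̇ + PEEP.
Vt/C = PIP − R·V̇ − PEEP = 19.6 − 5.5×0.8167 − 7 = 19.6 − 4.492 − 7 = 8.108 cmH2O.
C = Vt / 8.108 = 520 / 8.108 = 64.134 mL/cmH2O.

64.1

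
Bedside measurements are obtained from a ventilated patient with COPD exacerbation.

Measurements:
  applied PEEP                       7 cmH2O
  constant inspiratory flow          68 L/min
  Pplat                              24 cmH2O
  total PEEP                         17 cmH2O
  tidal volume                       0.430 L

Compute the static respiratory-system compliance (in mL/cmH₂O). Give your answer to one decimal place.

61.4

End-expiratory occlusion gives total PEEP = 17 cmH2O (intrinsic PEEP = 17 − 7 = 10). Use total PEEP for the elastic gradient.
Cstat = Vt / (Pplat − PEEPtotal) = 430 / (24 − 17) = 430 / 7.0 = 61.429 mL/cmH2O.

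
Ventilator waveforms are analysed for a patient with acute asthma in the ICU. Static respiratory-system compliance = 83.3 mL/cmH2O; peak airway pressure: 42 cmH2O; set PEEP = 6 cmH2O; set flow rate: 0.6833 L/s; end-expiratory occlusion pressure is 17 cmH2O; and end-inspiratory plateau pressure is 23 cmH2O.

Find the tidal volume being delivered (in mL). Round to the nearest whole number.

500

End-expiratory occlusion gives total PEEP = 17 cmH2O (intrinsic PEEP = 17 − 6 = 11). Use total PEEP for the elastic gradient.
Vt = Cstat × (Pplat − PEEPtotal) = 83.3 × (23 − 17) = 83.3 × 6.0 = 499.8 mL.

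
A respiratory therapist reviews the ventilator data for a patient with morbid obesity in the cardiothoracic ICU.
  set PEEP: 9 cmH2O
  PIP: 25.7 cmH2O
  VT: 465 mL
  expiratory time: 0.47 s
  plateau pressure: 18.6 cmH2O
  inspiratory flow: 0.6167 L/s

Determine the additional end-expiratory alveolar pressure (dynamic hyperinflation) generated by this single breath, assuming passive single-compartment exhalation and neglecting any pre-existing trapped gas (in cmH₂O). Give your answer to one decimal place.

4.1

R = (PIP − Pplat)/V̇ = (25.7 − 18.6) / 0.6167 = 7.1/0.6167 = 11.513 cmH2O·s/L.
C = Vt/(Pplat − PEEP) = 465.0 / (18.6 − 9) = 465.0/9.6 = 48.438 mL/cmH2O.
τ = R × C = 11.513 × 0.04844 L/cmH2O = 0.5577 s.
Fraction remaining = e^(−Te/τ) = e^(−0.47/0.5577) = 0.4305; trapped volume = 465.0 × 0.4305 = 200.18 mL.
Additional alveolar pressure from trapping ≈ V_trapped / C = 200.18 / 48.438 = 4.133 cmH2O.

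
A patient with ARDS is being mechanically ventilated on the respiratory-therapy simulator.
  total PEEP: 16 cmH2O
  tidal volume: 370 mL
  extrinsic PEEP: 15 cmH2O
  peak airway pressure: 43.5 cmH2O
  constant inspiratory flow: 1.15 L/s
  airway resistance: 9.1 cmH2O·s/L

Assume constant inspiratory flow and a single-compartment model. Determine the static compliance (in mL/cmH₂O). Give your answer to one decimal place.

21.7

Total PEEP = 16 cmH2O (set 15 + intrinsic 1); this is the baseline alveolar pressure.
Equation of motion (constant flow): PIP = Vt/C + R·V̇ + PEEP.
Vt/C = PIP − R·V̇ − PEEP = 43.5 − 9.1×1.15 − 16 = 43.5 − 10.465 − 16 = 17.035 cmH2O.
C = Vt / 17.035 = 370 / 17.035 = 21.72 mL/cmH2O.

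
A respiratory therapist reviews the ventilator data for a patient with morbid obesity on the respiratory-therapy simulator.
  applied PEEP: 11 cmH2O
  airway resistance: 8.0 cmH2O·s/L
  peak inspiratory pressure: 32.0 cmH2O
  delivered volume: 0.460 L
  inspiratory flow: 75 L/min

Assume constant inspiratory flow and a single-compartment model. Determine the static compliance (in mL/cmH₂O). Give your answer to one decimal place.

Flow: 75 L/min ÷ 60 = 1.25 L/s.
Equation of motion (constant flow): PIP = Vt/C + R·V̇ + PEEP.
Vt/C = PIP − R·V̇ − PEEP = 32.0 − 8.0×1.25 − 11 = 32.0 − 10.0 − 11 = 11.0 cmH2O.
C = Vt / 11.0 = 460 / 11.0 = 41.818 mL/cmH2O.

41.8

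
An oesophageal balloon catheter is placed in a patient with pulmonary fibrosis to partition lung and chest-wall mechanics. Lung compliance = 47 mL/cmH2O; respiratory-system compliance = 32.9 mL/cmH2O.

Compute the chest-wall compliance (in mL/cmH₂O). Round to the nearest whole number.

110

1/Ccw = 1/Crs − 1/CL.
1/Ccw = 1/32.9 − 1/47 = 0.009119.
Ccw = 109.66 mL/cmH2O.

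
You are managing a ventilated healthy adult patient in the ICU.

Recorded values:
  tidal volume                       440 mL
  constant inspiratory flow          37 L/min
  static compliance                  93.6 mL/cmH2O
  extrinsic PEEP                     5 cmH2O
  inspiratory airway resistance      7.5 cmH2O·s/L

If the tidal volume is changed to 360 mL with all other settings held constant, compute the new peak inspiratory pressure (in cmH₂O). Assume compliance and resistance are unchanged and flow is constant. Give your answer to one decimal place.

13.5

Flow: 37 L/min ÷ 60 = 0.6167 L/s.
PIP = Vt/C + R·V̇ + PEEP (constant-flow equation of motion).
Only the elastic term changes: ΔPIP = ΔVt / C = (360 − 440) / 93.6 = -0.8547 cmH2O.
Original PIP = 440/93.6 + 7.5×0.6167 + 5 = 14.326 cmH2O; new PIP = 14.326 + (-0.8547) = 13.471 cmH2O.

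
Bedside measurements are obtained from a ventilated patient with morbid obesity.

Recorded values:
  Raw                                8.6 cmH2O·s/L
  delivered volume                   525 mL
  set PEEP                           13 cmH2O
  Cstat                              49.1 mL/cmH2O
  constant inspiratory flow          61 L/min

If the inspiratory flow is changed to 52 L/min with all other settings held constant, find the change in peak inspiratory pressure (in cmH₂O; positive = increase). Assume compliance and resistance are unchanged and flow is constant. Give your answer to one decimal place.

-1.3

Flow: 61 L/min ÷ 60 = 1.0167 L/s.
New flow: 52 L/min ÷ 60 = 0.8667 L/s.
PIP = Vt/C + R·V̇ + PEEP (constant-flow equation of motion).
Only the resistive term changes: ΔPIP = R × ΔV̇ = 8.6 × (0.8667 − 1.0167) = 8.6 × -0.15 = -1.29 cmH2O.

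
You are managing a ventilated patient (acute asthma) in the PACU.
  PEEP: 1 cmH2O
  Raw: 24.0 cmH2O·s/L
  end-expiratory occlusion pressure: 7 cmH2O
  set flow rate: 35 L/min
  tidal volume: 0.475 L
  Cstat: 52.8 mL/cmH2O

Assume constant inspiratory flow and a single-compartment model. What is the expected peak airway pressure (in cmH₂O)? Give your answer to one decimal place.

Flow: 35 L/min ÷ 60 = 0.5833 L/s.
Total PEEP = 7 cmH2O (set 1 + intrinsic 6); this is the baseline alveolar pressure.
Equation of motion (constant flow): PIP = Vt/C + R·V̇ + PEEP.
PIP = 475/52.8 + 24.0×0.5833 + 7 = 8.996 + 13.999 + 7 = 29.995 cmH2O.

30.0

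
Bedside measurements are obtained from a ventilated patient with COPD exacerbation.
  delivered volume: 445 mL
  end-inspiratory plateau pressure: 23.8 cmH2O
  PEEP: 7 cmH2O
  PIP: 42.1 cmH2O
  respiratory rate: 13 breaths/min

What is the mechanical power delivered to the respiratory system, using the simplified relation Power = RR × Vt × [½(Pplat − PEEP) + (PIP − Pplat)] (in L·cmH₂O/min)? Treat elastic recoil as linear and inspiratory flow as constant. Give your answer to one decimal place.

154.5

Per-breath work = Vt × [½(Pplat−PEEP) + (PIP−Pplat)] = 0.445 × [0.5×16.8 + 18.3] = 0.445 × 26.7 = 11.882 L·cmH2O.
Power = 13 × 11.882 = 154.47 L·cmH2O/min.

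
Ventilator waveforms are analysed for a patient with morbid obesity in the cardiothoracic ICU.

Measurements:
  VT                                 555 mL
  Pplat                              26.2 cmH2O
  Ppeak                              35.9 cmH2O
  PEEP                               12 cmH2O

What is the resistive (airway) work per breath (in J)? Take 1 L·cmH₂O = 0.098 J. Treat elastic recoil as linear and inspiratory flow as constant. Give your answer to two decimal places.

With constant inspiratory flow the resistive pressure is constant at PIP − Pplat = 35.9 − 26.2 = 9.7 cmH2O, so resistive work = 9.7 × 0.555 = 5.384 L·cmH2O.
× 0.098 J/(L·cmH2O) → 0.5276 J.

0.53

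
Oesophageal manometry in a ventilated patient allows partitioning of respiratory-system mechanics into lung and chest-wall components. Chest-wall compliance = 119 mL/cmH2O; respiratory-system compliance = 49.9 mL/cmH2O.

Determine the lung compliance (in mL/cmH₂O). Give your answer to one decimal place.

85.9

1/CL = 1/Crs − 1/Ccw.
1/CL = 1/49.9 − 1/119 = 0.01164.
CL = 85.911 mL/cmH2O.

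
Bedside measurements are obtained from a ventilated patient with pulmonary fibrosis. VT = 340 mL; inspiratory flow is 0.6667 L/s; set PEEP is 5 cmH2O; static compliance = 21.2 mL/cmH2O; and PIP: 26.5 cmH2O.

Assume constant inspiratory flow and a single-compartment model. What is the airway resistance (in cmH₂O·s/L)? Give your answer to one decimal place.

8.2

Equation of motion (constant flow): PIP = Vt/C + R·V̇ + PEEP.
R·V̇ = PIP − Vt/C − PEEP = 26.5 − 340/21.2 − 5 = 26.5 − 16.038 − 5 = 5.462 cmH2O.
R = 5.462 / 0.6667 = 8.193 cmH2O·s/L.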